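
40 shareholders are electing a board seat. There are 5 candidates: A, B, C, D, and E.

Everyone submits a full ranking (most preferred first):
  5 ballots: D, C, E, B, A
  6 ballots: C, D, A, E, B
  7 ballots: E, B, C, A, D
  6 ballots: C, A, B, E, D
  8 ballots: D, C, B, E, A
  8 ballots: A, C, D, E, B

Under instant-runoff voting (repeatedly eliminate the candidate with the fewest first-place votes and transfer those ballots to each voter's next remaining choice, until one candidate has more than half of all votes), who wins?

C

Round 1: A 8, B 0, C 12, D 13, E 7. B eliminated.
Round 2: A 8, C 12, D 13, E 7. E eliminated.
Round 3: A 8, C 19, D 13. A eliminated.
Round 4: C 27, D 13. C has a majority (≥21).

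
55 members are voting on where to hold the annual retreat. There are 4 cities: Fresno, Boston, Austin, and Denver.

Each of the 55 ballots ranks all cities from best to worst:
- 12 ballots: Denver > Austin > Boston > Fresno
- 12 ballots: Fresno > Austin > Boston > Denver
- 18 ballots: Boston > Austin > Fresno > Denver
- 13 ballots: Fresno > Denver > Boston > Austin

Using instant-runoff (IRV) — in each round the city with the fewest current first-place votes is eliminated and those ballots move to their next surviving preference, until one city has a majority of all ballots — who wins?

Boston

Round 1: Fresno 25, Boston 18, Austin 0, Denver 12. Austin eliminated.
Round 2: Fresno 25, Boston 18, Denver 12. Denver eliminated.
Round 3: Fresno 25, Boston 30. Boston has a majority (≥28).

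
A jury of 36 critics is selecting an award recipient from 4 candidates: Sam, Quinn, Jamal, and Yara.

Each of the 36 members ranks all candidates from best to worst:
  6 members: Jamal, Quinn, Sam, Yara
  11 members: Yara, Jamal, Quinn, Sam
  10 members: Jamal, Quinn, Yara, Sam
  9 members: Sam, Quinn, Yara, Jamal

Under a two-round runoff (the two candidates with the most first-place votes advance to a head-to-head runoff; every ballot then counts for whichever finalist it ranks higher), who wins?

Round 1 first-place votes: Sam 9, Quinn 0, Jamal 16, Yara 11. Jamal and Yara advance.
Runoff: Jamal is ranked above Yara on 16 ballots, Yara above Jamal on 20.

Yara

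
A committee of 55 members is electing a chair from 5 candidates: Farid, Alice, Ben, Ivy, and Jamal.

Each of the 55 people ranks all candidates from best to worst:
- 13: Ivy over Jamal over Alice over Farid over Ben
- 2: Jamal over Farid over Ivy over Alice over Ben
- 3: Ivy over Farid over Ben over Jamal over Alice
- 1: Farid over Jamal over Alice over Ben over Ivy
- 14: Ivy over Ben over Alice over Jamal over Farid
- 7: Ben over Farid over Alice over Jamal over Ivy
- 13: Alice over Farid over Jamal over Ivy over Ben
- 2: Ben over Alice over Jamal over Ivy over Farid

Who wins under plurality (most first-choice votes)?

First-place votes: Farid 1, Alice 13, Ben 9, Ivy 30, Jamal 2.

Ivy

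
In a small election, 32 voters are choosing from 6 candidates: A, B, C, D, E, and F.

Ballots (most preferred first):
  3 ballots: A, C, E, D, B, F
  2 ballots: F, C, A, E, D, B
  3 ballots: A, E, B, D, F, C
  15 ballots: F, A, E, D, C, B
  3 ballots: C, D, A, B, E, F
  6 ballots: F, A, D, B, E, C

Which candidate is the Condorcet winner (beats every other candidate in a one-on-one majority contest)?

F

F vs A: 23–9
F vs B: 23–9
F vs C: 26–6
F vs D: 23–9
F vs E: 23–9
F beats every other candidate.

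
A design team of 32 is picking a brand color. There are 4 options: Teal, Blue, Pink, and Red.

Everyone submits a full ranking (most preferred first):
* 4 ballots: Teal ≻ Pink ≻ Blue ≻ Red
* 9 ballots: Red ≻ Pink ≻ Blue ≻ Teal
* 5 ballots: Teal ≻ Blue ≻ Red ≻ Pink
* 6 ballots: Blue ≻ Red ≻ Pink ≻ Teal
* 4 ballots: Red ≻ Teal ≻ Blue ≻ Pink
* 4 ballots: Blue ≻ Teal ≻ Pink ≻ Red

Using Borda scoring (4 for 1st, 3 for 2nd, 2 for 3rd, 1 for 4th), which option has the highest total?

Blue

Teal: 4×4 + 9×1 + 5×4 + 6×1 + 4×3 + 4×3 = 75
Blue: 4×2 + 9×2 + 5×3 + 6×4 + 4×2 + 4×4 = 89
Pink: 4×3 + 9×3 + 5×1 + 6×2 + 4×1 + 4×2 = 68
Red: 4×1 + 9×4 + 5×2 + 6×3 + 4×4 + 4×1 = 88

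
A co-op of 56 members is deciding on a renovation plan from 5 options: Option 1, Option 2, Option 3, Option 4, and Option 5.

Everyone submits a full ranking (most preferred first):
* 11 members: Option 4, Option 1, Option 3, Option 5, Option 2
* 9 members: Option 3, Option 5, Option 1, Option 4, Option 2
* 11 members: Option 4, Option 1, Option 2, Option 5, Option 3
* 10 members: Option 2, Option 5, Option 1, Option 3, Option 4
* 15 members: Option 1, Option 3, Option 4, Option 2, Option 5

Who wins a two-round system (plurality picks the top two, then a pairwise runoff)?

Option 1

Round 1 first-place votes: Option 1 15, Option 2 10, Option 3 9, Option 4 22, Option 5 0. Option 4 and Option 1 advance.
Runoff: Option 4 is ranked above Option 1 on 22 ballots, Option 1 above Option 4 on 34.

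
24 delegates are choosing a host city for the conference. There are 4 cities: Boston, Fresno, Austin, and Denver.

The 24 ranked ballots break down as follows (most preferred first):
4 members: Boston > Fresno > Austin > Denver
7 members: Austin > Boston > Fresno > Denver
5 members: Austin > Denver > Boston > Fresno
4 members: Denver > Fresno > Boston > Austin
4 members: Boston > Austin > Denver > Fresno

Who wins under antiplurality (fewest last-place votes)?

Boston

Last-place votes: Boston 0, Fresno 9, Austin 4, Denver 11.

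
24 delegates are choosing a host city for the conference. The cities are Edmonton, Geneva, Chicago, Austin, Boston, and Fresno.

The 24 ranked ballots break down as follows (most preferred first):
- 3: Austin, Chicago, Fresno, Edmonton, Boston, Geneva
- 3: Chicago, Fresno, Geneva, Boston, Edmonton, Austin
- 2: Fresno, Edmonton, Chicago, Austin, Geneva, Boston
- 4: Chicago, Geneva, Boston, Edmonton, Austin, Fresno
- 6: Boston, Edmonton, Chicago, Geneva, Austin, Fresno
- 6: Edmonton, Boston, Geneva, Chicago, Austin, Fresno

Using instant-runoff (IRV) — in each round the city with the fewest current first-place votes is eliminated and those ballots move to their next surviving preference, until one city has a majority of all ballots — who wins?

Round 1: Edmonton 6, Geneva 0, Chicago 7, Austin 3, Boston 6, Fresno 2. Geneva eliminated.
Round 2: Edmonton 6, Chicago 7, Austin 3, Boston 6, Fresno 2. Fresno eliminated.
Round 3: Edmonton 8, Chicago 7, Austin 3, Boston 6. Austin eliminated.
Round 4: Edmonton 8, Chicago 10, Boston 6. Boston eliminated.
Round 5: Edmonton 14, Chicago 10. Edmonton has a majority (≥13).

Edmonton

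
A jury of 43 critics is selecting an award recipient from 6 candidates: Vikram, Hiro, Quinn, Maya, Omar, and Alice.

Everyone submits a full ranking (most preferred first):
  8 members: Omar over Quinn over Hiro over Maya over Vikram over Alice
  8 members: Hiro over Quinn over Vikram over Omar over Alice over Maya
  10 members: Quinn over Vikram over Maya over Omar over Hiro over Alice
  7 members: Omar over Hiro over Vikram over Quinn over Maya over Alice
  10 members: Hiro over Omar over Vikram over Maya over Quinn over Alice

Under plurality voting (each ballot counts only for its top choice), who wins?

First-place votes: Vikram 0, Hiro 18, Quinn 10, Maya 0, Omar 15, Alice 0.

Hiro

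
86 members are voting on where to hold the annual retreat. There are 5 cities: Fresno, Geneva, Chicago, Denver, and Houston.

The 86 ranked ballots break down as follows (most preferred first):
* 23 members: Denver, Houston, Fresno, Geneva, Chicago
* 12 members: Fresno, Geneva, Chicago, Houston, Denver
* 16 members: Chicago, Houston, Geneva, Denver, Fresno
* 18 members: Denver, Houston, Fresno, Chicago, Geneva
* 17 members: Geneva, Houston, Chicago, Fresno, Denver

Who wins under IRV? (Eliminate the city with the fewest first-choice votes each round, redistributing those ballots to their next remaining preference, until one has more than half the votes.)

Round 1: Fresno 12, Geneva 17, Chicago 16, Denver 41, Houston 0. Houston eliminated.
Round 2: Fresno 12, Geneva 17, Chicago 16, Denver 41. Fresno eliminated.
Round 3: Geneva 29, Chicago 16, Denver 41. Chicago eliminated.
Round 4: Geneva 45, Denver 41. Geneva has a majority (≥44).

Geneva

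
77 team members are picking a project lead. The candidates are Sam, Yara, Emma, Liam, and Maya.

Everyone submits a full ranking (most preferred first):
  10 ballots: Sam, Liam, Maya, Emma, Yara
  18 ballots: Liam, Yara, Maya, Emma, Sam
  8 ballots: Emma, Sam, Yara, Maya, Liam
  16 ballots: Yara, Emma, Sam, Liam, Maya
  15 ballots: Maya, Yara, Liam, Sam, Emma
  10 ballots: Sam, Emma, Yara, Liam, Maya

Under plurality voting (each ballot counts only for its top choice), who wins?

Sam

First-place votes: Sam 20, Yara 16, Emma 8, Liam 18, Maya 15.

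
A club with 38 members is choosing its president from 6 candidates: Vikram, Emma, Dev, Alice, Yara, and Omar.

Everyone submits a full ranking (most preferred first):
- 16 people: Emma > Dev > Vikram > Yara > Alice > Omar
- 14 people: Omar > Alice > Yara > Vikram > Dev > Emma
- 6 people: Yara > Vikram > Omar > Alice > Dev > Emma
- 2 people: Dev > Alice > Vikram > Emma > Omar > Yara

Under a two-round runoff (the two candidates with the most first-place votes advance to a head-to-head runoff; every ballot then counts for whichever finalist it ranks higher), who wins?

Omar

Round 1 first-place votes: Vikram 0, Emma 16, Dev 2, Alice 0, Yara 6, Omar 14. Emma and Omar advance.
Runoff: Emma is ranked above Omar on 18 ballots, Omar above Emma on 20.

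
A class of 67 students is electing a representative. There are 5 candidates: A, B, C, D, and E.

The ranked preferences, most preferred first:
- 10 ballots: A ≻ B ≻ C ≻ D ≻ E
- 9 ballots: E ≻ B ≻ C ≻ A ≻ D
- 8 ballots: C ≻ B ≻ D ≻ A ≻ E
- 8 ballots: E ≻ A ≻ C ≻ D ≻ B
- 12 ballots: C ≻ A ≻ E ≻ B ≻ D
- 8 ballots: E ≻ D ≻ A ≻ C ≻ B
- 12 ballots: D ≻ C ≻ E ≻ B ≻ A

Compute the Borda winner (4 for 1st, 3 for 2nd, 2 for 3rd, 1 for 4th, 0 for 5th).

A: 10×4 + 9×1 + 8×1 + 8×3 + 12×3 + 8×2 + 12×0 = 133
B: 10×3 + 9×3 + 8×3 + 8×0 + 12×1 + 8×0 + 12×1 = 105
C: 10×2 + 9×2 + 8×4 + 8×2 + 12×4 + 8×1 + 12×3 = 178
D: 10×1 + 9×0 + 8×2 + 8×1 + 12×0 + 8×3 + 12×4 = 106
E: 10×0 + 9×4 + 8×0 + 8×4 + 12×2 + 8×4 + 12×2 = 148

C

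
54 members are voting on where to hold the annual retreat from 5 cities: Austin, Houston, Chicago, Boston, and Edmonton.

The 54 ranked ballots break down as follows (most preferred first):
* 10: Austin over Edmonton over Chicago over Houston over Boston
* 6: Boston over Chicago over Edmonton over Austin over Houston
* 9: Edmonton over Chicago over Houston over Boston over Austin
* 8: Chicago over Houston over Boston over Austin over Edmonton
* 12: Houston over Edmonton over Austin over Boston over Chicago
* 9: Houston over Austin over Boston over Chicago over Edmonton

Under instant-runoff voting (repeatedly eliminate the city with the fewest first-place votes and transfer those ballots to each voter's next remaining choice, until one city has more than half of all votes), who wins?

Chicago

Round 1: Austin 10, Houston 21, Chicago 8, Boston 6, Edmonton 9. Boston eliminated.
Round 2: Austin 10, Houston 21, Chicago 14, Edmonton 9. Edmonton eliminated.
Round 3: Austin 10, Houston 21, Chicago 23. Austin eliminated.
Round 4: Houston 21, Chicago 33. Chicago has a majority (≥28).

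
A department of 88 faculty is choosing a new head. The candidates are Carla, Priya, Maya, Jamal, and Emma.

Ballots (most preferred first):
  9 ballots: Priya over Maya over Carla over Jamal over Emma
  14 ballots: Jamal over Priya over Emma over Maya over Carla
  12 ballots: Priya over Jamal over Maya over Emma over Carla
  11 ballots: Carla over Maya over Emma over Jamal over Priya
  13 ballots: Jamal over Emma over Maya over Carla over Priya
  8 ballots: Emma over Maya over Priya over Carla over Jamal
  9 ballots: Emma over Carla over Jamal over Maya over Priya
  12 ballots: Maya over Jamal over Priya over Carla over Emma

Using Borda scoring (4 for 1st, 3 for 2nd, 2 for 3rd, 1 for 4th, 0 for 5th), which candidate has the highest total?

Carla: 9×2 + 14×0 + 12×0 + 11×4 + 13×1 + 8×1 + 9×3 + 12×1 = 122
Priya: 9×4 + 14×3 + 12×4 + 11×0 + 13×0 + 8×2 + 9×0 + 12×2 = 166
Maya: 9×3 + 14×1 + 12×2 + 11×3 + 13×2 + 8×3 + 9×1 + 12×4 = 205
Jamal: 9×1 + 14×4 + 12×3 + 11×1 + 13×4 + 8×0 + 9×2 + 12×3 = 218
Emma: 9×0 + 14×2 + 12×1 + 11×2 + 13×3 + 8×4 + 9×4 + 12×0 = 169

Jamal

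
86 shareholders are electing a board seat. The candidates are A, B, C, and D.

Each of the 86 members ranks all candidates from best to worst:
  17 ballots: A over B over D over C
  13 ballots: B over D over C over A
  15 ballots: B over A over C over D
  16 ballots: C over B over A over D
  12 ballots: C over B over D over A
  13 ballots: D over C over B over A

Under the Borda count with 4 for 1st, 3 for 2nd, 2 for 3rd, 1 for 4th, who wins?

A: 17×4 + 13×1 + 15×3 + 16×2 + 12×1 + 13×1 = 183
B: 17×3 + 13×4 + 15×4 + 16×3 + 12×3 + 13×2 = 273
C: 17×1 + 13×2 + 15×2 + 16×4 + 12×4 + 13×3 = 224
D: 17×2 + 13×3 + 15×1 + 16×1 + 12×2 + 13×4 = 180

B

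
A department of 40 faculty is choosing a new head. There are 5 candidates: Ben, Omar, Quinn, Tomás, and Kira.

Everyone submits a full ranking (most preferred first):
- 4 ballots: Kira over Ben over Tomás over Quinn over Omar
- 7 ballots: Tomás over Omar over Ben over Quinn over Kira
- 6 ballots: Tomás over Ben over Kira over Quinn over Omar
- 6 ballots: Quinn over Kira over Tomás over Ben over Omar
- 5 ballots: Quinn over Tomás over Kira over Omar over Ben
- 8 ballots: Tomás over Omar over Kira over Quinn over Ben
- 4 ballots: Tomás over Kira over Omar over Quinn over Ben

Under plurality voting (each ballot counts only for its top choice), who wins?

First-place votes: Ben 0, Omar 0, Quinn 11, Tomás 25, Kira 4.

Tomás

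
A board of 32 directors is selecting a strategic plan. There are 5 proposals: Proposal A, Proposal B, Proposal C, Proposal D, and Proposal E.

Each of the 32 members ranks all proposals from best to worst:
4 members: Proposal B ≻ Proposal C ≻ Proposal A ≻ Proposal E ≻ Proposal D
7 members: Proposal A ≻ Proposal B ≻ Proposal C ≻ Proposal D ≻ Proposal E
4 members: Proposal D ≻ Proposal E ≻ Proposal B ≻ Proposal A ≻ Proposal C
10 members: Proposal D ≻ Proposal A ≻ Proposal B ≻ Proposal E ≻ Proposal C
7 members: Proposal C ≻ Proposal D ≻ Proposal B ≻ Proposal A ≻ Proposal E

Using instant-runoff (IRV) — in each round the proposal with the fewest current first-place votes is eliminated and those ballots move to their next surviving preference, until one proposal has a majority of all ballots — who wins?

Round 1: Proposal A 7, Proposal B 4, Proposal C 7, Proposal D 14, Proposal E 0. Proposal E eliminated.
Round 2: Proposal A 7, Proposal B 4, Proposal C 7, Proposal D 14. Proposal B eliminated.
Round 3: Proposal A 7, Proposal C 11, Proposal D 14. Proposal A eliminated.
Round 4: Proposal C 18, Proposal D 14. Proposal C has a majority (≥17).

Proposal C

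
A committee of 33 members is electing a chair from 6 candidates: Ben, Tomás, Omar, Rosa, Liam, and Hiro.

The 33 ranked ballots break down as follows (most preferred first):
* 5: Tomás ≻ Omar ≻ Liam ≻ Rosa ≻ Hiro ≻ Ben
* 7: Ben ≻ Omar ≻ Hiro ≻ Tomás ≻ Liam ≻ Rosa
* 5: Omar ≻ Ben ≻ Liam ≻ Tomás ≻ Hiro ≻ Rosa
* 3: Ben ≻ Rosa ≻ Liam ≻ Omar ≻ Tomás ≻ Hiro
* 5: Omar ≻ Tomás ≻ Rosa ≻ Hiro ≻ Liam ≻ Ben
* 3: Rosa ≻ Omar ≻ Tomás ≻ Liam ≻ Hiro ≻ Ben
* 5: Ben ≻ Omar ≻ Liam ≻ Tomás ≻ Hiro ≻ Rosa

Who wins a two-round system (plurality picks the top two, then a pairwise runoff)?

Round 1 first-place votes: Ben 15, Tomás 5, Omar 10, Rosa 3, Liam 0, Hiro 0. Ben and Omar advance.
Runoff: Ben is ranked above Omar on 15 ballots, Omar above Ben on 18.

Omar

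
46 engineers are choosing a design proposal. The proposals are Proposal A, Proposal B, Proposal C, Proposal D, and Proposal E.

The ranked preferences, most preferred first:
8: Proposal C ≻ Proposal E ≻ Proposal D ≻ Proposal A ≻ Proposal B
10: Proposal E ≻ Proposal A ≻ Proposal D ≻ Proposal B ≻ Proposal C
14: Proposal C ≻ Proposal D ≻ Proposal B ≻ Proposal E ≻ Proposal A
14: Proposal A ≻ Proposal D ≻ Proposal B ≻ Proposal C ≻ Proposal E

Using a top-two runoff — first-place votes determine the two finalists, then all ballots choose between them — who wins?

Round 1 first-place votes: Proposal A 14, Proposal B 0, Proposal C 22, Proposal D 0, Proposal E 10. Proposal C and Proposal A advance.
Runoff: Proposal C is ranked above Proposal A on 22 ballots, Proposal A above Proposal C on 24.

Proposal A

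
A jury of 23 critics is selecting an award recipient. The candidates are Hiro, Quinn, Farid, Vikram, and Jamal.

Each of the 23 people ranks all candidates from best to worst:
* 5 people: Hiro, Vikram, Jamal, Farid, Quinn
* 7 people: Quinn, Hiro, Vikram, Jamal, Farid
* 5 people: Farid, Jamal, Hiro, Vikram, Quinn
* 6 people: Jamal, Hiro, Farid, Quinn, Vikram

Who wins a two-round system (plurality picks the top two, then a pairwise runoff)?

Round 1 first-place votes: Hiro 5, Quinn 7, Farid 5, Vikram 0, Jamal 6. Quinn and Jamal advance.
Runoff: Quinn is ranked above Jamal on 7 ballots, Jamal above Quinn on 16.

Jamal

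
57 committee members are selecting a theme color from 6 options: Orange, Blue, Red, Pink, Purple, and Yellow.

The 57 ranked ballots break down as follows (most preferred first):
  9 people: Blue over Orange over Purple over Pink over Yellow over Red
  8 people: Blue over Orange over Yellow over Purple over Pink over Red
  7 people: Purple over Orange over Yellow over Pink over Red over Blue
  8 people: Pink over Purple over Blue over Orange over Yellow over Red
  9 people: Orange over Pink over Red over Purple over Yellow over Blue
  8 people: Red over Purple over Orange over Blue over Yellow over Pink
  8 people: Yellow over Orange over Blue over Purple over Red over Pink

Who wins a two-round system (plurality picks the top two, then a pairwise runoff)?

Round 1 first-place votes: Orange 9, Blue 17, Red 8, Pink 8, Purple 7, Yellow 8. Blue and Orange advance.
Runoff: Blue is ranked above Orange on 25 ballots, Orange above Blue on 32.

Orange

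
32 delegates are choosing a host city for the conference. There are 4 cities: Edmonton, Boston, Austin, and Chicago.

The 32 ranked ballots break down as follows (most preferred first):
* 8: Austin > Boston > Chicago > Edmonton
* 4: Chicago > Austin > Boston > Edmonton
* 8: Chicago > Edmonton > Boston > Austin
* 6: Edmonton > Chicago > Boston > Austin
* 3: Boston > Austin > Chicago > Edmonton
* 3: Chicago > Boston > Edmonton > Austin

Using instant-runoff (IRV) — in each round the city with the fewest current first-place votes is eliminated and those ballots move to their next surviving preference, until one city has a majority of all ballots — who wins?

Round 1: Edmonton 6, Boston 3, Austin 8, Chicago 15. Boston eliminated.
Round 2: Edmonton 6, Austin 11, Chicago 15. Edmonton eliminated.
Round 3: Austin 11, Chicago 21. Chicago has a majority (≥17).

Chicago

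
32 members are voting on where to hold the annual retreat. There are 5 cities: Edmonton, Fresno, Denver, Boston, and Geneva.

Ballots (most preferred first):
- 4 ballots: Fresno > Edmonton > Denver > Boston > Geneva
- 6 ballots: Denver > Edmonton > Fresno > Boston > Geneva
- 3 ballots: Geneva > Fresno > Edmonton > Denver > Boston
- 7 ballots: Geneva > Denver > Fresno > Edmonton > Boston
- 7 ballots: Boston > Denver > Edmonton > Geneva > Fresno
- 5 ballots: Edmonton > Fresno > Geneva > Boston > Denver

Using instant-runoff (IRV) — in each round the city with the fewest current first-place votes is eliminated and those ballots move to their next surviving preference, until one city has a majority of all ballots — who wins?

Round 1: Edmonton 5, Fresno 4, Denver 6, Boston 7, Geneva 10. Fresno eliminated.
Round 2: Edmonton 9, Denver 6, Boston 7, Geneva 10. Denver eliminated.
Round 3: Edmonton 15, Boston 7, Geneva 10. Boston eliminated.
Round 4: Edmonton 22, Geneva 10. Edmonton has a majority (≥17).

Edmonton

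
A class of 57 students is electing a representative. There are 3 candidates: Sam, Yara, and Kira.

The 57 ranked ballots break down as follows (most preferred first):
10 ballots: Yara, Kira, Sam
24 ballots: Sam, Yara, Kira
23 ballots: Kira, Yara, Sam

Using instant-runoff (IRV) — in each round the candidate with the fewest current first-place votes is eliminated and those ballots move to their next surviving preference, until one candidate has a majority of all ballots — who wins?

Round 1: Sam 24, Yara 10, Kira 23. Yara eliminated.
Round 2: Sam 24, Kira 33. Kira has a majority (≥29).

Kira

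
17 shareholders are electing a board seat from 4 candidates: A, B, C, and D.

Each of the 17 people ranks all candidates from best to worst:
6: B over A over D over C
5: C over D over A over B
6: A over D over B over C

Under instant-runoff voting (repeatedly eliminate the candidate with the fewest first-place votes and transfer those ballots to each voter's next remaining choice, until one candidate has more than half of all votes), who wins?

A

Round 1: A 6, B 6, C 5, D 0. D eliminated.
Round 2: A 6, B 6, C 5. C eliminated.
Round 3: A 11, B 6. A has a majority (≥9).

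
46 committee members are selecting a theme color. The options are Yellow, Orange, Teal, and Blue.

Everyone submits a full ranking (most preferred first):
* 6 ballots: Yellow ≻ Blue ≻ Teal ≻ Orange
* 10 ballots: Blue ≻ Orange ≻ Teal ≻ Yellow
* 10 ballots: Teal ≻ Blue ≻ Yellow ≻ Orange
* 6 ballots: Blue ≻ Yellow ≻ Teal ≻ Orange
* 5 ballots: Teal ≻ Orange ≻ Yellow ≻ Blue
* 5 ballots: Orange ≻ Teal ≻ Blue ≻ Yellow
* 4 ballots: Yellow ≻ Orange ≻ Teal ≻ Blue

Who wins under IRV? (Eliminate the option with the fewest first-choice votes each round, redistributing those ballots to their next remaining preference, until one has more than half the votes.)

Round 1: Yellow 10, Orange 5, Teal 15, Blue 16. Orange eliminated.
Round 2: Yellow 10, Teal 20, Blue 16. Yellow eliminated.
Round 3: Teal 24, Blue 22. Teal has a majority (≥24).

Teal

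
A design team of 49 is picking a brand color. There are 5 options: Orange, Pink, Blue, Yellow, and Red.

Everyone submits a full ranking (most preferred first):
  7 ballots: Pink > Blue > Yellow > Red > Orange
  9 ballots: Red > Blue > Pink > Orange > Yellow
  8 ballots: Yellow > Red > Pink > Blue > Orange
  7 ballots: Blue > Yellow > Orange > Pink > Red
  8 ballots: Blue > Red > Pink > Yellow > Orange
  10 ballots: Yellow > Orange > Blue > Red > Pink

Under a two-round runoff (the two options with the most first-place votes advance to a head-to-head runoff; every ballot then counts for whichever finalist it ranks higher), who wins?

Blue

Round 1 first-place votes: Orange 0, Pink 7, Blue 15, Yellow 18, Red 9. Yellow and Blue advance.
Runoff: Yellow is ranked above Blue on 18 ballots, Blue above Yellow on 31.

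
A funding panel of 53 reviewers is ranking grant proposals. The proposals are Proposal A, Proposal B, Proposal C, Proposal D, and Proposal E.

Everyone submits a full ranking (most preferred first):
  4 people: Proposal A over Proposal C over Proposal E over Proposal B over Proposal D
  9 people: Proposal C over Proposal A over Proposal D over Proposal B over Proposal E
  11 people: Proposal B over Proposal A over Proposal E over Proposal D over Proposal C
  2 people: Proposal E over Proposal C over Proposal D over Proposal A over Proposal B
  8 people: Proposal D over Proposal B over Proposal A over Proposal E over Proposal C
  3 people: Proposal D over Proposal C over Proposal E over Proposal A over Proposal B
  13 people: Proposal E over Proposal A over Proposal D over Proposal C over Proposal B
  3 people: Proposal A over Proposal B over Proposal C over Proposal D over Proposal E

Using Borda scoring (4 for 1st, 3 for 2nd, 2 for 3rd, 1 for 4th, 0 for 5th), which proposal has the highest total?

Proposal A: 4×4 + 9×3 + 11×3 + 2×1 + 8×2 + 3×1 + 13×3 + 3×4 = 148
Proposal B: 4×1 + 9×1 + 11×4 + 2×0 + 8×3 + 3×0 + 13×0 + 3×3 = 90
Proposal C: 4×3 + 9×4 + 11×0 + 2×3 + 8×0 + 3×3 + 13×1 + 3×2 = 82
Proposal D: 4×0 + 9×2 + 11×1 + 2×2 + 8×4 + 3×4 + 13×2 + 3×1 = 106
Proposal E: 4×2 + 9×0 + 11×2 + 2×4 + 8×1 + 3×2 + 13×4 + 3×0 = 104

Proposal A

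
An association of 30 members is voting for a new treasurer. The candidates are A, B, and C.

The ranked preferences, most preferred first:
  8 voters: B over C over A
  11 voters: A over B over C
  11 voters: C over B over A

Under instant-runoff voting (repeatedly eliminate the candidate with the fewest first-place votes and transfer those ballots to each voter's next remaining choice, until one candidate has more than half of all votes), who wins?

Round 1: A 11, B 8, C 11. B eliminated.
Round 2: A 11, C 19. C has a majority (≥16).

C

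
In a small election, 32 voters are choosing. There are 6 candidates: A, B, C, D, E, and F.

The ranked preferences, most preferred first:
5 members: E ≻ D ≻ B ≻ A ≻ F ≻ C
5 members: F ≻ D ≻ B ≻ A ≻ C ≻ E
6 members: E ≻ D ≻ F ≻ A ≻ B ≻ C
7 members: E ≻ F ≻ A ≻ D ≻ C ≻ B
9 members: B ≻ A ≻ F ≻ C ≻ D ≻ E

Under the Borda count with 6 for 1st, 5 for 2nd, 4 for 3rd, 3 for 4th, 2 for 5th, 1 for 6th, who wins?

A: 5×3 + 5×3 + 6×3 + 7×4 + 9×5 = 121
B: 5×4 + 5×4 + 6×2 + 7×1 + 9×6 = 113
C: 5×1 + 5×2 + 6×1 + 7×2 + 9×3 = 62
D: 5×5 + 5×5 + 6×5 + 7×3 + 9×2 = 119
E: 5×6 + 5×1 + 6×6 + 7×6 + 9×1 = 122
F: 5×2 + 5×6 + 6×4 + 7×5 + 9×4 = 135

F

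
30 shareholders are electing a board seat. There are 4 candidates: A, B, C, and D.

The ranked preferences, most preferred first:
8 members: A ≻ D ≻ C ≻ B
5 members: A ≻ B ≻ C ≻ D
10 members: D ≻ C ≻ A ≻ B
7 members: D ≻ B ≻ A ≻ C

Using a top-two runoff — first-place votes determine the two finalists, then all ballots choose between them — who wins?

Round 1 first-place votes: A 13, B 0, C 0, D 17. D and A advance.
Runoff: D is ranked above A on 17 ballots, A above D on 13.

D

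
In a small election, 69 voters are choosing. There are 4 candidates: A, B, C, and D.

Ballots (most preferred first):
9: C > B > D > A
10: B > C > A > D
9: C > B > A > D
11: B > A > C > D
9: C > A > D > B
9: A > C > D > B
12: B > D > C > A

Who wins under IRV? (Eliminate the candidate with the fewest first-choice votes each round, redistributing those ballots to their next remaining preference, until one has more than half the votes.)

Round 1: A 9, B 33, C 27, D 0. D eliminated.
Round 2: A 9, B 33, C 27. A eliminated.
Round 3: B 33, C 36. C has a majority (≥35).

C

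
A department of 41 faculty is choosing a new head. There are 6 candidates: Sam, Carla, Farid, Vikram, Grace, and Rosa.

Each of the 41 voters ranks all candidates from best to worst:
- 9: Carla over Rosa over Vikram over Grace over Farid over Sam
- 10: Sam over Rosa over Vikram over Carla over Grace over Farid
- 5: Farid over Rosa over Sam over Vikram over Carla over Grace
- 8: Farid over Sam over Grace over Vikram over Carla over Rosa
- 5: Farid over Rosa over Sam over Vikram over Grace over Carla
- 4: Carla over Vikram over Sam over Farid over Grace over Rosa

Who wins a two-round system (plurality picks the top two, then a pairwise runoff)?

Round 1 first-place votes: Sam 10, Carla 13, Farid 18, Vikram 0, Grace 0, Rosa 0. Farid and Carla advance.
Runoff: Farid is ranked above Carla on 18 ballots, Carla above Farid on 23.

Carla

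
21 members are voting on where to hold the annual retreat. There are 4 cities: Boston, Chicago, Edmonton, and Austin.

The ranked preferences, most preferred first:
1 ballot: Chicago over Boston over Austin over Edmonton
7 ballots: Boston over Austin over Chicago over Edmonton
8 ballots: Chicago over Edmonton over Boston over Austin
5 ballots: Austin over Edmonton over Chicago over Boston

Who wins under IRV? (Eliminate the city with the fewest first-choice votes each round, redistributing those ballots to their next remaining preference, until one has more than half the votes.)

Round 1: Boston 7, Chicago 9, Edmonton 0, Austin 5. Edmonton eliminated.
Round 2: Boston 7, Chicago 9, Austin 5. Austin eliminated.
Round 3: Boston 7, Chicago 14. Chicago has a majority (≥11).

Chicago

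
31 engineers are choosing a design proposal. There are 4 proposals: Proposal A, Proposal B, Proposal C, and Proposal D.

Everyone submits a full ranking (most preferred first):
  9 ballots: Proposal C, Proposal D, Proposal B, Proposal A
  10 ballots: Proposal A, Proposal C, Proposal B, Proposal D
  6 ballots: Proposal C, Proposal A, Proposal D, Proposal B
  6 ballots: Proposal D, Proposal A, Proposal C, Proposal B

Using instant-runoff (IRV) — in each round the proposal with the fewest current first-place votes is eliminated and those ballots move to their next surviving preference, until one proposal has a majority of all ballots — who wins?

Round 1: Proposal A 10, Proposal B 0, Proposal C 15, Proposal D 6. Proposal B eliminated.
Round 2: Proposal A 10, Proposal C 15, Proposal D 6. Proposal D eliminated.
Round 3: Proposal A 16, Proposal C 15. Proposal A has a majority (≥16).

Proposal A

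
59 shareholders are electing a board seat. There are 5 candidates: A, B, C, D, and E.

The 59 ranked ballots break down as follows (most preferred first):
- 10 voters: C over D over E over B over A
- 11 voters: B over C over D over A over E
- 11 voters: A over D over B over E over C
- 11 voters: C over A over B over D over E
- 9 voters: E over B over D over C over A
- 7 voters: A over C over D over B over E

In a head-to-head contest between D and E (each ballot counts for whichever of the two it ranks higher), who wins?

D is ranked above E on 50 ballots; E above D on 9.

D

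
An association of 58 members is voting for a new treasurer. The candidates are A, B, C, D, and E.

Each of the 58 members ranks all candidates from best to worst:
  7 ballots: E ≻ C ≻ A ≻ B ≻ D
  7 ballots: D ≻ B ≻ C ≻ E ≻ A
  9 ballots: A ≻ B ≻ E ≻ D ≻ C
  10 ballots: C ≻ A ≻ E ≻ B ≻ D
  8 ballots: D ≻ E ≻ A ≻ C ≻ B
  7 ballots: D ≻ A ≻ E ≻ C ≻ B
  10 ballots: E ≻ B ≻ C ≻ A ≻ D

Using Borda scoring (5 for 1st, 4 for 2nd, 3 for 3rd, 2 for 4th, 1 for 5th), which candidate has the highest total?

E

A: 7×3 + 7×1 + 9×5 + 10×4 + 8×3 + 7×4 + 10×2 = 185
B: 7×2 + 7×4 + 9×4 + 10×2 + 8×1 + 7×1 + 10×4 = 153
C: 7×4 + 7×3 + 9×1 + 10×5 + 8×2 + 7×2 + 10×3 = 168
D: 7×1 + 7×5 + 9×2 + 10×1 + 8×5 + 7×5 + 10×1 = 155
E: 7×5 + 7×2 + 9×3 + 10×3 + 8×4 + 7×3 + 10×5 = 209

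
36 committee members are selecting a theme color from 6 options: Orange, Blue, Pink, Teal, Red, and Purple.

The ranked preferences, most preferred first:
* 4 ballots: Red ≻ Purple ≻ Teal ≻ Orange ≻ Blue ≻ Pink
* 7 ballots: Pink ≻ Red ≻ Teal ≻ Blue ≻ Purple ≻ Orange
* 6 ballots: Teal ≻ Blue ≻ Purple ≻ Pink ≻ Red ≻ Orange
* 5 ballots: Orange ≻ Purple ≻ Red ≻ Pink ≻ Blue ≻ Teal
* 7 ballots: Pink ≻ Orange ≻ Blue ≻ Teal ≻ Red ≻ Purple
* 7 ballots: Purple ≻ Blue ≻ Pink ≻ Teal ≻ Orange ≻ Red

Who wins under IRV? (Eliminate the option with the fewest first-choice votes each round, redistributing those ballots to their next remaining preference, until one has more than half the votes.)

Purple

Round 1: Orange 5, Blue 0, Pink 14, Teal 6, Red 4, Purple 7. Blue eliminated.
Round 2: Orange 5, Pink 14, Teal 6, Red 4, Purple 7. Red eliminated.
Round 3: Orange 5, Pink 14, Teal 6, Purple 11. Orange eliminated.
Round 4: Pink 14, Teal 6, Purple 16. Teal eliminated.
Round 5: Pink 14, Purple 22. Purple has a majority (≥19).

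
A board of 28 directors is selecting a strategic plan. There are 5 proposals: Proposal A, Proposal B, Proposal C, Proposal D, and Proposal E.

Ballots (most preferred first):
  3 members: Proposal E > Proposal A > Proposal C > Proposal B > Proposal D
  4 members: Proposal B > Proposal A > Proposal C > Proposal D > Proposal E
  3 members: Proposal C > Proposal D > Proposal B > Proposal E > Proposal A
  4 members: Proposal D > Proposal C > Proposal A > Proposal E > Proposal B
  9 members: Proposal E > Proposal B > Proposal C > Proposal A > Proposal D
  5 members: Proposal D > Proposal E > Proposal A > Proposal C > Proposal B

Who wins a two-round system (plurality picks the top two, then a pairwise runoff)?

Proposal D

Round 1 first-place votes: Proposal A 0, Proposal B 4, Proposal C 3, Proposal D 9, Proposal E 12. Proposal E and Proposal D advance.
Runoff: Proposal E is ranked above Proposal D on 12 ballots, Proposal D above Proposal E on 16.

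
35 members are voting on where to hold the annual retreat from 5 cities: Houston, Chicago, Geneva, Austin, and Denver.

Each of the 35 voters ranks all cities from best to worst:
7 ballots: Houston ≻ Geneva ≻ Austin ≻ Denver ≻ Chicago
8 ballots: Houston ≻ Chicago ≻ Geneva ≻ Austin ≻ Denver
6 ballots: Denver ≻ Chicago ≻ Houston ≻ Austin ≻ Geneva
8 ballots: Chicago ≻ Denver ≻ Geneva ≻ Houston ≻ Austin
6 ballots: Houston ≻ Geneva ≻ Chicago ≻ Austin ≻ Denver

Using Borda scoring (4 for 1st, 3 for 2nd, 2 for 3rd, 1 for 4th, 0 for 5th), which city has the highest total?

Houston: 7×4 + 8×4 + 6×2 + 8×1 + 6×4 = 104
Chicago: 7×0 + 8×3 + 6×3 + 8×4 + 6×2 = 86
Geneva: 7×3 + 8×2 + 6×0 + 8×2 + 6×3 = 71
Austin: 7×2 + 8×1 + 6×1 + 8×0 + 6×1 = 34
Denver: 7×1 + 8×0 + 6×4 + 8×3 + 6×0 = 55

Houston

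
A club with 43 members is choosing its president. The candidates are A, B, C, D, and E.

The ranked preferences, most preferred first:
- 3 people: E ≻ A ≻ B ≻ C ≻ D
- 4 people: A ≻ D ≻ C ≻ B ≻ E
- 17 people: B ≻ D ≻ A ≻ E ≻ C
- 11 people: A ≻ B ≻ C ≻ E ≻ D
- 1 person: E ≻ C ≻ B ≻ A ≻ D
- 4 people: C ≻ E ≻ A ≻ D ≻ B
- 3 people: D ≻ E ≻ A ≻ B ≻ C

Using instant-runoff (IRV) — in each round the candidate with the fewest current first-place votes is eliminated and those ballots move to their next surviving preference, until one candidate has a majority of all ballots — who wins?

A

Round 1: A 15, B 17, C 4, D 3, E 4. D eliminated.
Round 2: A 15, B 17, C 4, E 7. C eliminated.
Round 3: A 15, B 17, E 11. E eliminated.
Round 4: A 25, B 18. A has a majority (≥22).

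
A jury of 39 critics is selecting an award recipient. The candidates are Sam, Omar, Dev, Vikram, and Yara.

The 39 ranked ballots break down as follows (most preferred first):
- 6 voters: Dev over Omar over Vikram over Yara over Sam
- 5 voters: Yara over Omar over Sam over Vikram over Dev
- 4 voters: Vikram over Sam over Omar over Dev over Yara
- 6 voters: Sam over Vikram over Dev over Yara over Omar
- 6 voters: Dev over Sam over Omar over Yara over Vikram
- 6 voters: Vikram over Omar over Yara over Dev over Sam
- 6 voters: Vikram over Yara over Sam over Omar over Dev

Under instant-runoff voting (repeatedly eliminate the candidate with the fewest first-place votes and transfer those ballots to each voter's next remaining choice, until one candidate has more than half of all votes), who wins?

Vikram

Round 1: Sam 6, Omar 0, Dev 12, Vikram 16, Yara 5. Omar eliminated.
Round 2: Sam 6, Dev 12, Vikram 16, Yara 5. Yara eliminated.
Round 3: Sam 11, Dev 12, Vikram 16. Sam eliminated.
Round 4: Dev 12, Vikram 27. Vikram has a majority (≥20).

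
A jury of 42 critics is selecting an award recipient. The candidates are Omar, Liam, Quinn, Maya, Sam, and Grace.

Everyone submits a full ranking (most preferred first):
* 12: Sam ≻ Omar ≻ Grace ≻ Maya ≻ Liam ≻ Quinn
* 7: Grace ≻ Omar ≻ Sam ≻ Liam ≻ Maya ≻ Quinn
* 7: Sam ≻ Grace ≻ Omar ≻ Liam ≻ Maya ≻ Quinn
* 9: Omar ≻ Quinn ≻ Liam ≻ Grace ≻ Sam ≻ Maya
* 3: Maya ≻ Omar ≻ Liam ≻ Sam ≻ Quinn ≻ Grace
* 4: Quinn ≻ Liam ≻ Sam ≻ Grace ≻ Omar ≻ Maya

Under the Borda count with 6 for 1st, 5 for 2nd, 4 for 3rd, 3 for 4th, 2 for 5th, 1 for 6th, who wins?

Omar: 12×5 + 7×5 + 7×4 + 9×6 + 3×5 + 4×2 = 200
Liam: 12×2 + 7×3 + 7×3 + 9×4 + 3×4 + 4×5 = 134
Quinn: 12×1 + 7×1 + 7×1 + 9×5 + 3×2 + 4×6 = 101
Maya: 12×3 + 7×2 + 7×2 + 9×1 + 3×6 + 4×1 = 95
Sam: 12×6 + 7×4 + 7×6 + 9×2 + 3×3 + 4×4 = 185
Grace: 12×4 + 7×6 + 7×5 + 9×3 + 3×1 + 4×3 = 167

Omar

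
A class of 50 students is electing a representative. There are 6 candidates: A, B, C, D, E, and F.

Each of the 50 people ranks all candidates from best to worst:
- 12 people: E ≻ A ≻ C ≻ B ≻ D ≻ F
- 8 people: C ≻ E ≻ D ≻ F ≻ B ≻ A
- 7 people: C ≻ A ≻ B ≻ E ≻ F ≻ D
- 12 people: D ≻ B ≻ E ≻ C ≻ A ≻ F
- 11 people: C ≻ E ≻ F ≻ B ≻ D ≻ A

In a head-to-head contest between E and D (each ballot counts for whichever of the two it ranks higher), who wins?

E

E is ranked above D on 38 ballots; D above E on 12.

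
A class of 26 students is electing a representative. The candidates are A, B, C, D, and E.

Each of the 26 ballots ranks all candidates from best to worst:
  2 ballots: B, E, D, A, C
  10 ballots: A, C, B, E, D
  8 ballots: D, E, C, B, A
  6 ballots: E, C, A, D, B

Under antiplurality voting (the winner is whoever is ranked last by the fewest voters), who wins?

Last-place votes: A 8, B 6, C 2, D 10, E 0.

E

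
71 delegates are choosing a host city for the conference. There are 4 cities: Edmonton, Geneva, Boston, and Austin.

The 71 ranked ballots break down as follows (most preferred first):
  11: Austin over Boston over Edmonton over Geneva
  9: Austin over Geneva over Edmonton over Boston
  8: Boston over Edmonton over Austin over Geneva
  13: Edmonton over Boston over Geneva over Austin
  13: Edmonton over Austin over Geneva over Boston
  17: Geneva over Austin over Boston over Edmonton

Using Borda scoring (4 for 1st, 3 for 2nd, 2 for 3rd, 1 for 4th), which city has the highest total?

Edmonton: 11×2 + 9×2 + 8×3 + 13×4 + 13×4 + 17×1 = 185
Geneva: 11×1 + 9×3 + 8×1 + 13×2 + 13×2 + 17×4 = 166
Boston: 11×3 + 9×1 + 8×4 + 13×3 + 13×1 + 17×2 = 160
Austin: 11×4 + 9×4 + 8×2 + 13×1 + 13×3 + 17×3 = 199

Austin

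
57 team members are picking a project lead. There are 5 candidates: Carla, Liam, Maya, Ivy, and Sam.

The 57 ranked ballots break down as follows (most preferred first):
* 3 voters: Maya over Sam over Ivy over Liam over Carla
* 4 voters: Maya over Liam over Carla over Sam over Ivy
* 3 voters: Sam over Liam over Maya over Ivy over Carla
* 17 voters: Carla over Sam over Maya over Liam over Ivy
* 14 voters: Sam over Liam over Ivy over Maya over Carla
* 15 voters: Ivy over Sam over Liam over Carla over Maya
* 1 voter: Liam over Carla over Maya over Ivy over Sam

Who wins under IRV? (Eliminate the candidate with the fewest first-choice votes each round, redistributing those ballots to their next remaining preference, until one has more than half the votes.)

Round 1: Carla 17, Liam 1, Maya 7, Ivy 15, Sam 17. Liam eliminated.
Round 2: Carla 18, Maya 7, Ivy 15, Sam 17. Maya eliminated.
Round 3: Carla 22, Ivy 15, Sam 20. Ivy eliminated.
Round 4: Carla 22, Sam 35. Sam has a majority (≥29).

Sam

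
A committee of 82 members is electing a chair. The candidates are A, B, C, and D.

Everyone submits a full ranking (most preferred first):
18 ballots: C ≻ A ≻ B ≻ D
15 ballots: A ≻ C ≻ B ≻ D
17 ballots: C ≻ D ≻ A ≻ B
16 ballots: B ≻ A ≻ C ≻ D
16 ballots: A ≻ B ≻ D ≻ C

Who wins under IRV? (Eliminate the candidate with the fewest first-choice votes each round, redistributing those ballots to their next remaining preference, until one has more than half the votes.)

A

Round 1: A 31, B 16, C 35, D 0. D eliminated.
Round 2: A 31, B 16, C 35. B eliminated.
Round 3: A 47, C 35. A has a majority (≥42).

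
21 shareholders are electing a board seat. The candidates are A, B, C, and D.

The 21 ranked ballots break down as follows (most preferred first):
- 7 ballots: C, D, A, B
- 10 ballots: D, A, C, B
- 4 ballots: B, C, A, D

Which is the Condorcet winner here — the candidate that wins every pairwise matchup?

C

C vs A: 11–10
C vs B: 17–4
C vs D: 11–10
C beats every other candidate.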